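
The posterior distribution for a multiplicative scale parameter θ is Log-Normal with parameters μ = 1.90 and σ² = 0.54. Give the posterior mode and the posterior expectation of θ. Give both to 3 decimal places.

Mode = exp(μ − σ²) = exp(1.36) = 3.896.
Mean = exp(μ + σ²/2) = exp(2.170) = 8.758.
The posterior is right-skewed, so the mean exceeds the mode.

θ_MAP = 3.896, E[θ|data] = 8.758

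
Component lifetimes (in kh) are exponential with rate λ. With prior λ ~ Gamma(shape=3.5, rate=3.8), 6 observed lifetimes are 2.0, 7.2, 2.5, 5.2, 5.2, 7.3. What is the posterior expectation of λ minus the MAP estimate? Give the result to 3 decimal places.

Σ times = 29.4. Posterior: Gamma(shape = 3.5+6 = 9.5, rate = 3.8+29.4 = 33.2).
Mode = (α−1)/β = 8.5/33.2 = 0.256.
Mean = α/β = 9.5/33.2 = 0.286.
Difference = 0.286 − 0.256 = 0.030.

0.030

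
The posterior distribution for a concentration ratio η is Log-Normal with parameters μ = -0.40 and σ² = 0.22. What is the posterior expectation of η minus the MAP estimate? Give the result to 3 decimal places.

0.210

Mode = exp(μ − σ²) = exp(-0.62) = 0.538.
Mean = exp(μ + σ²/2) = exp(-0.290) = 0.748.
Difference = 0.748 − 0.538 = 0.210.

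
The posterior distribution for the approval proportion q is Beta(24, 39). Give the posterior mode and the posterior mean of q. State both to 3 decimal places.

q_MAP = 0.377, E[q|data] = 0.381

Mode = (24−1)/(24+39−2) = 23/61 = 0.377.
Mean = 24/(24+39) = 24/63 = 0.381.
Mean > mode: the posterior has a right tail.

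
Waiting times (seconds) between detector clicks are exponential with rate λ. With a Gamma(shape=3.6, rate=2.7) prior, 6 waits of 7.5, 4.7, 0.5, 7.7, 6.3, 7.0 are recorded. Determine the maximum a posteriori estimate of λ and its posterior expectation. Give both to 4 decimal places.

Σ times = 33.7. Posterior: Gamma(shape = 3.6+6 = 9.6, rate = 2.7+33.7 = 36.4).
Mode = (α−1)/β = 8.6/36.4 = 0.2363.
Mean = α/β = 9.6/36.4 = 0.2637.
The posterior is right-skewed, so the mean exceeds the mode.

MAP: 0.2363. Posterior mean: 0.2637.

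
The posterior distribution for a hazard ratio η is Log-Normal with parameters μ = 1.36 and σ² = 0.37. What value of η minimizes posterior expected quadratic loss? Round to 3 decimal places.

4.688

Mode = exp(μ − σ²) = exp(0.99) = 2.691.
Mean = exp(μ + σ²/2) = exp(1.545) = 4.688.
Quadratic loss ⇒ the optimal estimator is the posterior mean.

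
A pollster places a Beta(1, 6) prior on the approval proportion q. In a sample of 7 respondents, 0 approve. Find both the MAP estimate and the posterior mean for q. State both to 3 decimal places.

Posterior: Beta(1+0, 6+7) = Beta(1, 13).
Since α = 1 ≤ 1 and β > 1, the Beta density is monotone decreasing on [0,1]; the mode is at 0.
Mean = 1/(1+13) = 0.071.
Mean > mode: the posterior has a right tail.

MAP: 0.000. Posterior mean: 0.071.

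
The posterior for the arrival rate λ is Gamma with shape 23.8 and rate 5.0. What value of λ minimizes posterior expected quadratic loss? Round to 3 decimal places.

Mode = (α−1)/β = 22.8/5.0 = 4.560.
Mean = α/β = 23.8/5.0 = 4.760.
Quadratic loss ⇒ the optimal estimator is the posterior mean.

4.760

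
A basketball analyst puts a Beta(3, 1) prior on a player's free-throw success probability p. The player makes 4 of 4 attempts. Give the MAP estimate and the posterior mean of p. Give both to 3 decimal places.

Posterior: Beta(3+4, 1+0) = Beta(7, 1).
Since β = 1 ≤ 1 and α > 1, the Beta density is monotone increasing on [0,1]; the mode is at 1.
Mean = 7/(7+1) = 0.875.

MAP estimate = 1.000, posterior mean = 0.875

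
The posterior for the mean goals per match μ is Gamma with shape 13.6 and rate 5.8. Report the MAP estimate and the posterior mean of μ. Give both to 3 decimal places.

MAP = 2.172; posterior mean = 2.345

Mode = (α−1)/β = 12.6/5.8 = 2.172.
Mean = α/β = 13.6/5.8 = 2.345.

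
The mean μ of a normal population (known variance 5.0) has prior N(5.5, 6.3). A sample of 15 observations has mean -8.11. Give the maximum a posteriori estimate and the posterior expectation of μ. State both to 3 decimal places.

Posterior for μ is Normal. Precision-weighted mean: (1/6.3·5.5 + 15/5.0·-8.11) / (1/6.3 + 15/5.0) = -7.426.
A Normal posterior is symmetric, so mode = mean.

maximum a posteriori estimate = -7.426, posterior expectation = -7.426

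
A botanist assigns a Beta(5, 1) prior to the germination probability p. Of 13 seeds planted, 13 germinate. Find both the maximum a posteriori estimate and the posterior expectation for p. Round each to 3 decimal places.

MAP = 1.000; posterior mean = 0.947

Posterior: Beta(5+13, 1+0) = Beta(18, 1).
Since β = 1 ≤ 1 and α > 1, the Beta density is monotone increasing on [0,1]; the mode is at 1.
Mean = 18/(18+1) = 0.947.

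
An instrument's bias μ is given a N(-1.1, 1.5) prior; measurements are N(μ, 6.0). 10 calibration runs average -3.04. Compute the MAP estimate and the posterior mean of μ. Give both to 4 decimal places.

MAP = -2.4857, posterior mean = -2.4857

Posterior for μ is Normal. Precision-weighted mean: (1/1.5·-1.1 + 10/6.0·-3.04) / (1/1.5 + 10/6.0) = -2.4857.
A Normal posterior is symmetric, so mode = mean.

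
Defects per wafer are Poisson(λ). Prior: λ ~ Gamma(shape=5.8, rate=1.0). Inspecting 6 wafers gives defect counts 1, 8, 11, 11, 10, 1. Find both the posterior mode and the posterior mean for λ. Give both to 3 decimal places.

Σ counts = 42. Posterior: Gamma(shape = 5.8+42 = 47.8, rate = 1.0+6 = 7.0).
Mode = (α−1)/β = 46.8/7.0 = 6.686.
Mean = α/β = 47.8/7.0 = 6.829.

λ_MAP = 6.686, E[λ|data] = 6.829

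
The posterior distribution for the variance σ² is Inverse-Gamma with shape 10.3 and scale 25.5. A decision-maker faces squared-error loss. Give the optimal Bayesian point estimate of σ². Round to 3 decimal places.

2.742

Mode = β/(α+1) = 25.5/11.3 = 2.257.
Mean = β/(α−1) = 25.5/9.3 = 2.742.
Squared-error loss ⇒ the optimal estimator is the posterior mean.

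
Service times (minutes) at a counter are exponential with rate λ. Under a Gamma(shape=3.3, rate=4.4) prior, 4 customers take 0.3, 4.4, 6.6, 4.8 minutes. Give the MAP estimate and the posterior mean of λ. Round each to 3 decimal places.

Σ times = 16.1. Posterior: Gamma(shape = 3.3+4 = 7.3, rate = 4.4+16.1 = 20.5).
Mode = (α−1)/β = 6.3/20.5 = 0.307.
Mean = α/β = 7.3/20.5 = 0.356.

MAP: 0.307. Posterior mean: 0.356.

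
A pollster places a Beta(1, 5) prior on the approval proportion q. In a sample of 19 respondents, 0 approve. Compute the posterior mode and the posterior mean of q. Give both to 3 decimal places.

Posterior: Beta(1+0, 5+19) = Beta(1, 24).
Since α = 1 ≤ 1 and β > 1, the Beta density is monotone decreasing on [0,1]; the mode is at 0.
Mean = 1/(1+24) = 0.040.
The posterior is right-skewed, so the mean exceeds the mode.

posterior mode = 0.000, posterior mean = 0.040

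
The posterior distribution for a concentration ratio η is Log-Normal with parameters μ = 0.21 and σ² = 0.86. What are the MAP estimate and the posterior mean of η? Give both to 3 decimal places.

Mode = exp(μ − σ²) = exp(-0.65) = 0.522.
Mean = exp(μ + σ²/2) = exp(0.640) = 1.896.

MAP = 0.522; posterior mean = 1.896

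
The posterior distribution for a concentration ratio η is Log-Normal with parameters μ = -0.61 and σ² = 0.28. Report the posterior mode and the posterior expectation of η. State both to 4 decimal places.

posterior mode = 0.4107, posterior expectation = 0.6250

Mode = exp(μ − σ²) = exp(-0.89) = 0.4107.
Mean = exp(μ + σ²/2) = exp(-0.470) = 0.6250.
The mean is pulled above the mode by the posterior's right skew.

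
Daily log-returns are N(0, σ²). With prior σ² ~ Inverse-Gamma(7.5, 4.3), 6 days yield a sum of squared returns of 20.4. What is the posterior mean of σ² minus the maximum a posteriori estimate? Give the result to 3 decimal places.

0.265

Posterior: Inverse-Gamma(shape = 7.5+6/2 = 10.5, scale = 4.3+20.4/2 = 14.5).
Mode = β/(α+1) = 14.5/11.5 = 1.261.
Mean = β/(α−1) = 14.5/9.5 = 1.526.
Difference = 1.526 − 1.261 = 0.265.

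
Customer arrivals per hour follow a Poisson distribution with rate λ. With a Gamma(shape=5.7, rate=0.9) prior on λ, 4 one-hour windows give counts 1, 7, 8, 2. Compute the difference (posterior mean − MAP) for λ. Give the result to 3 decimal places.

Σ counts = 18. Posterior: Gamma(shape = 5.7+18 = 23.7, rate = 0.9+4 = 4.9).
Mode = (α−1)/β = 22.7/4.9 = 4.633.
Mean = α/β = 23.7/4.9 = 4.837.
Difference = 4.837 − 4.633 = 0.204.
The mean is pulled above the mode by the posterior's right skew.

0.204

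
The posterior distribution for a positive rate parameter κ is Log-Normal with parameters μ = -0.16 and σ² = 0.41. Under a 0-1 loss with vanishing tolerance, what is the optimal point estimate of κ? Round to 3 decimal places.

0.566

Mode = exp(μ − σ²) = exp(-0.57) = 0.566.
Mean = exp(μ + σ²/2) = exp(0.045) = 1.046.
This is the posterior mode — the MAP estimate.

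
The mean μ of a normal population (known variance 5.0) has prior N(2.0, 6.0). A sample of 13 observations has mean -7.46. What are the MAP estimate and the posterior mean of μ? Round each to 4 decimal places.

MAP = -6.8901; posterior mean = -6.8901

Posterior for μ is Normal. Precision-weighted mean: (1/6.0·2.0 + 13/5.0·-7.46) / (1/6.0 + 13/5.0) = -6.8901.
A Normal posterior is symmetric, so mode = mean.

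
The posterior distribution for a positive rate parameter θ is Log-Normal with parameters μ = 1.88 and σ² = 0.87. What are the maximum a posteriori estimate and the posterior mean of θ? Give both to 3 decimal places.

Mode = exp(μ − σ²) = exp(1.01) = 2.746.
Mean = exp(μ + σ²/2) = exp(2.315) = 10.125.
The mean is pulled above the mode by the posterior's right skew.

MAP = 2.746, posterior mean = 10.125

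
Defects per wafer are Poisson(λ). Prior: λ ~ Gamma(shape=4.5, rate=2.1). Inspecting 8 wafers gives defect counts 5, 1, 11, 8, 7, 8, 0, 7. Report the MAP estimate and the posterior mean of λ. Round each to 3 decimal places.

Σ counts = 47. Posterior: Gamma(shape = 4.5+47 = 51.5, rate = 2.1+8 = 10.1).
Mode = (α−1)/β = 50.5/10.1 = 5.000.
Mean = α/β = 51.5/10.1 = 5.099.

MAP estimate = 5.000, posterior mean = 5.099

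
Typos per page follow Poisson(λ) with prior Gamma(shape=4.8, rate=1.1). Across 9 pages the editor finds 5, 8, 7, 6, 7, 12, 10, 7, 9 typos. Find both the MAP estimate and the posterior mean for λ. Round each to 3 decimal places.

Σ counts = 71. Posterior: Gamma(shape = 4.8+71 = 75.8, rate = 1.1+9 = 10.1).
Mode = (α−1)/β = 74.8/10.1 = 7.406.
Mean = α/β = 75.8/10.1 = 7.505.
Mean > mode: the posterior has a right tail.

MAP = 7.406; posterior mean = 7.505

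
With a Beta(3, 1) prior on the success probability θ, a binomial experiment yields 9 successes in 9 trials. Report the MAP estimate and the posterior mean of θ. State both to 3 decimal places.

θ_MAP = 1.000, E[θ|data] = 0.923

Posterior: Beta(3+9, 1+0) = Beta(12, 1).
Since β = 1 ≤ 1 and α > 1, the Beta density is monotone increasing on [0,1]; the mode is at 1.
Mean = 12/(12+1) = 0.923.
The posterior is left-skewed, so the mode exceeds the mean.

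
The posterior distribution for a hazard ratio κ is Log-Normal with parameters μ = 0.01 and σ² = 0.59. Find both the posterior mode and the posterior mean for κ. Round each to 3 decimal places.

MAP: 0.560. Posterior mean: 1.357.

Mode = exp(μ − σ²) = exp(-0.58) = 0.560.
Mean = exp(μ + σ²/2) = exp(0.305) = 1.357.
Right-skewed posterior ⇒ mode < mean.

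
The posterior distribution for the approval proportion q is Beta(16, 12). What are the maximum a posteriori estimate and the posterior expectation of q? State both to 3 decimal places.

q_MAP = 0.577, E[q|data] = 0.571

Mode = (16−1)/(16+12−2) = 15/26 = 0.577.
Mean = 16/(16+12) = 16/28 = 0.571.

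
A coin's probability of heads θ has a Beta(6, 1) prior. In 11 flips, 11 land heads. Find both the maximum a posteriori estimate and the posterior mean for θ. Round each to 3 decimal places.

MAP: 1.000. Posterior mean: 0.944.

Posterior: Beta(6+11, 1+0) = Beta(17, 1).
Since β = 1 ≤ 1 and α > 1, the Beta density is monotone increasing on [0,1]; the mode is at 1.
Mean = 17/(17+1) = 0.944.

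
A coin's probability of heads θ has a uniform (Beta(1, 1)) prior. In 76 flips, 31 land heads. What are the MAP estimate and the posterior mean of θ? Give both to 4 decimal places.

Posterior: Beta(1+31, 1+45) = Beta(32, 46).
Mode = (32−1)/(32+46−2) = 31/76 = 0.4079.
With a flat prior the MAP equals the MLE, 31/76.
Mean = 32/(32+46) = 32/78 = 0.4103.

MAP = 0.4079; posterior mean = 0.4103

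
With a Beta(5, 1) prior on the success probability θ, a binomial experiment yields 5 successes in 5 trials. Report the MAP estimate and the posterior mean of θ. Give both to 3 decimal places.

MAP estimate = 1.000, posterior mean = 0.909

Posterior: Beta(5+5, 1+0) = Beta(10, 1).
Since β = 1 ≤ 1 and α > 1, the Beta density is monotone increasing on [0,1]; the mode is at 1.
Mean = 10/(10+1) = 0.909.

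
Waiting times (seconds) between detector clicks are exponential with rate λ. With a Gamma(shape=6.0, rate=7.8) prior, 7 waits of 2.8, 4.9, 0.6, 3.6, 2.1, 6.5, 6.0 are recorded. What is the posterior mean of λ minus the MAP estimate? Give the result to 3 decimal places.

Σ times = 26.5. Posterior: Gamma(shape = 6.0+7 = 13.0, rate = 7.8+26.5 = 34.3).
Mode = (α−1)/β = 12.0/34.3 = 0.350.
Mean = α/β = 13.0/34.3 = 0.379.
Difference = 0.379 − 0.350 = 0.029.
Right-skewed posterior ⇒ mode < mean.

0.029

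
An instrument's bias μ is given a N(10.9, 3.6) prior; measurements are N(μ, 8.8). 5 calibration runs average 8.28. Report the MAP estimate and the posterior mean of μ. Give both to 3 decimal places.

Posterior for μ is Normal. Precision-weighted mean: (1/3.6·10.9 + 5/8.8·8.28) / (1/3.6 + 5/8.8) = 9.140.
A Normal posterior is symmetric, so mode = mean.

MAP estimate = 9.140, posterior mean = 9.140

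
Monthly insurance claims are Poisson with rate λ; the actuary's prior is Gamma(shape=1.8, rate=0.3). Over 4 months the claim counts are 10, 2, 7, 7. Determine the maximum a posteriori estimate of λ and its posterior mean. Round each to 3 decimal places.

MAP = 6.233, posterior mean = 6.465

Σ counts = 26. Posterior: Gamma(shape = 1.8+26 = 27.8, rate = 0.3+4 = 4.3).
Mode = (α−1)/β = 26.8/4.3 = 6.233.
Mean = α/β = 27.8/4.3 = 6.465.
Mean > mode: the posterior has a right tail.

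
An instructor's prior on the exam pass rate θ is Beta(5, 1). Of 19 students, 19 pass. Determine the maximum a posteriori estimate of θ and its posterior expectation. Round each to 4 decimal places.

MAP: 1.0000. Posterior mean: 0.9600.

Posterior: Beta(5+19, 1+0) = Beta(24, 1).
Since β = 1 ≤ 1 and α > 1, the Beta density is monotone increasing on [0,1]; the mode is at 1.
Mean = 24/(24+1) = 0.9600.
The mean is pulled below the mode by the posterior's left skew.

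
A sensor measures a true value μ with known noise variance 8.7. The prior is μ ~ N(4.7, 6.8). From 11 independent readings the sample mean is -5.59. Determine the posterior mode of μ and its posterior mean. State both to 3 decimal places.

Posterior for μ is Normal. Precision-weighted mean: (1/6.8·4.7 + 11/8.7·-5.59) / (1/6.8 + 11/8.7) = -4.518.
A Normal posterior is symmetric, so mode = mean.

MAP: -4.518. Posterior mean: -4.518.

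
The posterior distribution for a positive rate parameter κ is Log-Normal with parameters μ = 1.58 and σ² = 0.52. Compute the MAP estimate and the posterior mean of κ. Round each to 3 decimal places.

MAP: 2.886. Posterior mean: 6.297.

Mode = exp(μ − σ²) = exp(1.06) = 2.886.
Mean = exp(μ + σ²/2) = exp(1.840) = 6.297.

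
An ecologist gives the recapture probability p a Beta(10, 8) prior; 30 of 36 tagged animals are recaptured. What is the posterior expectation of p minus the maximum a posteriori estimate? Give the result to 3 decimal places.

Posterior: Beta(10+30, 8+6) = Beta(40, 14).
Mode = (40−1)/(40+14−2) = 39/52 = 0.750.
Mean = 40/(40+14) = 40/54 = 0.741.
Difference = 0.741 − 0.750 = -0.009.
Mode > mean: the posterior has a left tail.

-0.009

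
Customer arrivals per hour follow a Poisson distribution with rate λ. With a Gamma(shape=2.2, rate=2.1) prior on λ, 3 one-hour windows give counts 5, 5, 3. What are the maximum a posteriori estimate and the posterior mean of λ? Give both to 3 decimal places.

MAP: 2.784. Posterior mean: 2.980.

Σ counts = 13. Posterior: Gamma(shape = 2.2+13 = 15.2, rate = 2.1+3 = 5.1).
Mode = (α−1)/β = 14.2/5.1 = 2.784.
Mean = α/β = 15.2/5.1 = 2.980.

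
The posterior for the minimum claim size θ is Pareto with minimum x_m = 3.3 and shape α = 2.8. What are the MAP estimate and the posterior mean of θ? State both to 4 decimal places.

The Pareto density is strictly decreasing on [x_m, ∞), so the mode is x_m = 3.3000.
Mean = α·x_m/(α−1) = 2.8·3.3/1.8 = 5.1333.
Right-skewed posterior ⇒ mode < mean.

θ_MAP = 3.3000, E[θ|data] = 5.1333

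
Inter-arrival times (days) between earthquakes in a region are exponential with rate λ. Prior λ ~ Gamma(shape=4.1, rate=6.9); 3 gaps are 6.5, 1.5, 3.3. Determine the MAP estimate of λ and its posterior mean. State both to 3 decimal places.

MAP = 0.335, posterior mean = 0.390

Σ times = 11.3. Posterior: Gamma(shape = 4.1+3 = 7.1, rate = 6.9+11.3 = 18.2).
Mode = (α−1)/β = 6.1/18.2 = 0.335.
Mean = α/β = 7.1/18.2 = 0.390.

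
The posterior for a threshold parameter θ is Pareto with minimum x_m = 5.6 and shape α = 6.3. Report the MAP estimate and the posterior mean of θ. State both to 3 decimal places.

The Pareto density is strictly decreasing on [x_m, ∞), so the mode is x_m = 5.600.
Mean = α·x_m/(α−1) = 6.3·5.6/5.3 = 6.657.

MAP: 5.600. Posterior mean: 6.657.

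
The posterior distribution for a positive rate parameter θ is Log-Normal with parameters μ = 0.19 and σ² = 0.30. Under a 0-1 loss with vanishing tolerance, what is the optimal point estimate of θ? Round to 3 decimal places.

Mode = exp(μ − σ²) = exp(-0.11) = 0.896.
Mean = exp(μ + σ²/2) = exp(0.340) = 1.405.
This is the posterior mode — the MAP estimate.

0.896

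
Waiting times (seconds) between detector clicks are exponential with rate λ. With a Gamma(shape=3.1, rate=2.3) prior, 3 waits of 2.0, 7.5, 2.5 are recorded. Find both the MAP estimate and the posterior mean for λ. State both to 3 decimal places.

Σ times = 12.0. Posterior: Gamma(shape = 3.1+3 = 6.1, rate = 2.3+12.0 = 14.3).
Mode = (α−1)/β = 5.1/14.3 = 0.357.
Mean = α/β = 6.1/14.3 = 0.427.

MAP: 0.357. Posterior mean: 0.427.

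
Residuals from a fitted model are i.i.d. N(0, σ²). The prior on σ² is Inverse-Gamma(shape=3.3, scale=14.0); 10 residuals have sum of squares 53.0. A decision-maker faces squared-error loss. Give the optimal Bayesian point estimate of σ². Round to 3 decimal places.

Posterior: Inverse-Gamma(shape = 3.3+10/2 = 8.3, scale = 14.0+53.0/2 = 40.5).
Mode = β/(α+1) = 40.5/9.3 = 4.355.
Mean = β/(α−1) = 40.5/7.3 = 5.548.
Squared-error loss ⇒ the optimal estimator is the posterior mean.

5.548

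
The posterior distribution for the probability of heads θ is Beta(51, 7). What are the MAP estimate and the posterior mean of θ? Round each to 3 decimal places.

Mode = (51−1)/(51+7−2) = 50/56 = 0.893.
Mean = 51/(51+7) = 51/58 = 0.879.
Left-skewed posterior ⇒ mean < mode.

MAP = 0.893, posterior mean = 0.879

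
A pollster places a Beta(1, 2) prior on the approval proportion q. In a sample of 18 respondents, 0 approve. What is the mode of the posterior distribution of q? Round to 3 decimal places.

Posterior: Beta(1+0, 2+18) = Beta(1, 20).
Since α = 1 ≤ 1 and β > 1, the Beta density is monotone decreasing on [0,1]; the mode is at 0.
Mean = 1/(1+20) = 0.048.
This is the posterior mode — the MAP estimate.

0.000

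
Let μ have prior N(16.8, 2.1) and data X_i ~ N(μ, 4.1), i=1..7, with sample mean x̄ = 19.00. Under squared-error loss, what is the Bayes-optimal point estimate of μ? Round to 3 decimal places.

Posterior for μ is Normal. Precision-weighted mean: (1/2.1·16.8 + 7/4.1·19.00) / (1/2.1 + 7/4.1) = 18.520.
A Normal posterior is symmetric, so mode = mean.
Squared-error loss ⇒ the optimal estimator is the posterior mean.

18.520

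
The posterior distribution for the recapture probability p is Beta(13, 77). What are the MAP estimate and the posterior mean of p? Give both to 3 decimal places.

Mode = (13−1)/(13+77−2) = 12/88 = 0.136.
Mean = 13/(13+77) = 13/90 = 0.144.

MAP = 0.136, posterior mean = 0.144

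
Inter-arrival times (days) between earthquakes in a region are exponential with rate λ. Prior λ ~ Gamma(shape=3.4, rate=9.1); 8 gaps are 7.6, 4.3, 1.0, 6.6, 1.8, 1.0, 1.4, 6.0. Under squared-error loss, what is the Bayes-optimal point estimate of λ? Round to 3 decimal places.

0.294

Σ times = 29.7. Posterior: Gamma(shape = 3.4+8 = 11.4, rate = 9.1+29.7 = 38.8).
Mode = (α−1)/β = 10.4/38.8 = 0.268.
Mean = α/β = 11.4/38.8 = 0.294.
Squared-error loss ⇒ the optimal estimator is the posterior mean.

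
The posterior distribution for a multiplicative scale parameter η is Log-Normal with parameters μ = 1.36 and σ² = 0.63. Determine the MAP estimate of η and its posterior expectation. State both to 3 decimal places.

MAP = 2.075; posterior mean = 5.339

Mode = exp(μ − σ²) = exp(0.73) = 2.075.
Mean = exp(μ + σ²/2) = exp(1.675) = 5.339.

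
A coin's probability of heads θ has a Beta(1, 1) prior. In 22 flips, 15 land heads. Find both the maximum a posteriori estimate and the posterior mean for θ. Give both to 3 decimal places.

Posterior: Beta(1+15, 1+7) = Beta(16, 8).
Mode = (16−1)/(16+8−2) = 15/22 = 0.682.
With a flat prior the MAP equals the MLE, 15/22.
Mean = 16/(16+8) = 16/24 = 0.667.
Left-skewed posterior ⇒ mean < mode.

θ_MAP = 0.682, E[θ|data] = 0.667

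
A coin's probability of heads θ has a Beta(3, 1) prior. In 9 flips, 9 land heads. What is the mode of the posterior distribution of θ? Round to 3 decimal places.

Posterior: Beta(3+9, 1+0) = Beta(12, 1).
Since β = 1 ≤ 1 and α > 1, the Beta density is monotone increasing on [0,1]; the mode is at 1.
Mean = 12/(12+1) = 0.923.
This is the posterior mode — the MAP estimate.

1.000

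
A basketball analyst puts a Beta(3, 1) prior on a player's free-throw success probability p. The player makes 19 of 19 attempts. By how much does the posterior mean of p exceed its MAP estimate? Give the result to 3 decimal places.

Posterior: Beta(3+19, 1+0) = Beta(22, 1).
Since β = 1 ≤ 1 and α > 1, the Beta density is monotone increasing on [0,1]; the mode is at 1.
Mean = 22/(22+1) = 0.957.
Difference = 0.957 − 1.000 = -0.043.

-0.043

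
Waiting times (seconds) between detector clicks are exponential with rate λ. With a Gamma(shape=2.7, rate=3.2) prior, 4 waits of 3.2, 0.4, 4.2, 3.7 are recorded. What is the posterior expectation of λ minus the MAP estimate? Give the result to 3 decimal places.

0.068

Σ times = 11.5. Posterior: Gamma(shape = 2.7+4 = 6.7, rate = 3.2+11.5 = 14.7).
Mode = (α−1)/β = 5.7/14.7 = 0.388.
Mean = α/β = 6.7/14.7 = 0.456.
Difference = 0.456 − 0.388 = 0.068.
The mean is pulled above the mode by the posterior's right skew.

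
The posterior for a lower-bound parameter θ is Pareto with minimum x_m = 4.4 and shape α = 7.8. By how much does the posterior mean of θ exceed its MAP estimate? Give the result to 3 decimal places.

0.647

The Pareto density is strictly decreasing on [x_m, ∞), so the mode is x_m = 4.400.
Mean = α·x_m/(α−1) = 7.8·4.4/6.8 = 5.047.
Difference = 5.047 − 4.400 = 0.647.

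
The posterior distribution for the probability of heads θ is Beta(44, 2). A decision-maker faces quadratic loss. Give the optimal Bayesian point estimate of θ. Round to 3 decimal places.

0.957

Mode = (44−1)/(44+2−2) = 43/44 = 0.977.
Mean = 44/(44+2) = 44/46 = 0.957.
Quadratic loss ⇒ the optimal estimator is the posterior mean.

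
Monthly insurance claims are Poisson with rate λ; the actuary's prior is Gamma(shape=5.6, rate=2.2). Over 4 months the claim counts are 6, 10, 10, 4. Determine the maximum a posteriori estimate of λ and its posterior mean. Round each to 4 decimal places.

MAP: 5.5806. Posterior mean: 5.7419.

Σ counts = 30. Posterior: Gamma(shape = 5.6+30 = 35.6, rate = 2.2+4 = 6.2).
Mode = (α−1)/β = 34.6/6.2 = 5.5806.
Mean = α/β = 35.6/6.2 = 5.7419.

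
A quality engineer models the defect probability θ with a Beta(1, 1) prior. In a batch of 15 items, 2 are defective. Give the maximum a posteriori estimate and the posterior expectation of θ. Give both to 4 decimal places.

θ_MAP = 0.1333, E[θ|data] = 0.1765

Posterior: Beta(1+2, 1+13) = Beta(3, 14).
Mode = (3−1)/(3+14−2) = 2/15 = 0.1333.
With a flat prior the MAP equals the MLE, 2/15.
Mean = 3/(3+14) = 3/17 = 0.1765.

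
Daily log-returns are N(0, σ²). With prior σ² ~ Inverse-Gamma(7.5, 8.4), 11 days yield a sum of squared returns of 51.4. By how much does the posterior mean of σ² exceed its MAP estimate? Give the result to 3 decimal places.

Posterior: Inverse-Gamma(shape = 7.5+11/2 = 13.0, scale = 8.4+51.4/2 = 34.1).
Mode = β/(α+1) = 34.1/14.0 = 2.436.
Mean = β/(α−1) = 34.1/12.0 = 2.842.
Difference = 2.842 − 2.436 = 0.406.

0.406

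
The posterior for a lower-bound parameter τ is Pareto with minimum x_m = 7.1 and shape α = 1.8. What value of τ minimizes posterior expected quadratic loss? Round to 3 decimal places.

15.975

The Pareto density is strictly decreasing on [x_m, ∞), so the mode is x_m = 7.100.
Mean = α·x_m/(α−1) = 1.8·7.1/0.8 = 15.975.
Quadratic loss ⇒ the optimal estimator is the posterior mean.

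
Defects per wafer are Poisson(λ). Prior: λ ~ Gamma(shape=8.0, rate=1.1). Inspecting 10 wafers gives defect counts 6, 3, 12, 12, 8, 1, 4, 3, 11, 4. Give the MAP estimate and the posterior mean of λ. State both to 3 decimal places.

Σ counts = 64. Posterior: Gamma(shape = 8.0+64 = 72.0, rate = 1.1+10 = 11.1).
Mode = (α−1)/β = 71.0/11.1 = 6.396.
Mean = α/β = 72.0/11.1 = 6.486.

λ_MAP = 6.396, E[λ|data] = 6.486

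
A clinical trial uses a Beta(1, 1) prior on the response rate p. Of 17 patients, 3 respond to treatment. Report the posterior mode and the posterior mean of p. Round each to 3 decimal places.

MAP = 0.176, posterior mean = 0.211

Posterior: Beta(1+3, 1+14) = Beta(4, 15).
Mode = (4−1)/(4+15−2) = 3/17 = 0.176.
With a flat prior the MAP equals the MLE, 3/17.
Mean = 4/(4+15) = 4/19 = 0.211.
The posterior is right-skewed, so the mean exceeds the mode.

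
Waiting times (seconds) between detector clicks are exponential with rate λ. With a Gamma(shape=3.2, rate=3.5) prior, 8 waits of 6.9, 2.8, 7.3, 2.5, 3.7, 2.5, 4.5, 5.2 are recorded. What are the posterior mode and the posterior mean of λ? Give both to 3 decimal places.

MAP: 0.262. Posterior mean: 0.288.

Σ times = 35.4. Posterior: Gamma(shape = 3.2+8 = 11.2, rate = 3.5+35.4 = 38.9).
Mode = (α−1)/β = 10.2/38.9 = 0.262.
Mean = α/β = 11.2/38.9 = 0.288.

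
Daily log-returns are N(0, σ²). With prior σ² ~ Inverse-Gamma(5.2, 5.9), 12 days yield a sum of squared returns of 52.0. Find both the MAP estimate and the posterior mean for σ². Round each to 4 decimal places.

MAP = 2.6148; posterior mean = 3.1275

Posterior: Inverse-Gamma(shape = 5.2+12/2 = 11.2, scale = 5.9+52.0/2 = 31.9).
Mode = β/(α+1) = 31.9/12.2 = 2.6148.
Mean = β/(α−1) = 31.9/10.2 = 3.1275.
Right-skewed posterior ⇒ mode < mean.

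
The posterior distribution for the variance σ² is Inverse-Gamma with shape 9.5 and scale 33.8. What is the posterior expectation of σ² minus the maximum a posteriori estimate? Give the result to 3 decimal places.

0.757

Mode = β/(α+1) = 33.8/10.5 = 3.219.
Mean = β/(α−1) = 33.8/8.5 = 3.976.
Difference = 3.976 − 3.219 = 0.757.
The posterior is right-skewed, so the mean exceeds the mode.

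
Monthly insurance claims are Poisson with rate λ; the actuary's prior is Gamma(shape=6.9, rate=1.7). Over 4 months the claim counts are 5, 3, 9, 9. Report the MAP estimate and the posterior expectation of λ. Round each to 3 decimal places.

λ_MAP = 5.596, E[λ|data] = 5.772

Σ counts = 26. Posterior: Gamma(shape = 6.9+26 = 32.9, rate = 1.7+4 = 5.7).
Mode = (α−1)/β = 31.9/5.7 = 5.596.
Mean = α/β = 32.9/5.7 = 5.772.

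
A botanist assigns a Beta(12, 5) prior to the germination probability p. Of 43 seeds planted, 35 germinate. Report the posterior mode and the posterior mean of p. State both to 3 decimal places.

Posterior: Beta(12+35, 5+8) = Beta(47, 13).
Mode = (47−1)/(47+13−2) = 46/58 = 0.793.
Mean = 47/(47+13) = 47/60 = 0.783.
The mean is pulled below the mode by the posterior's left skew.

p_MAP = 0.793, E[p|data] = 0.783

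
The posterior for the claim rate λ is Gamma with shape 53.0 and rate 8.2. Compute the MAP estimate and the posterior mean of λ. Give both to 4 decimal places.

MAP: 6.3415. Posterior mean: 6.4634.

Mode = (α−1)/β = 52.0/8.2 = 6.3415.
Mean = α/β = 53.0/8.2 = 6.4634.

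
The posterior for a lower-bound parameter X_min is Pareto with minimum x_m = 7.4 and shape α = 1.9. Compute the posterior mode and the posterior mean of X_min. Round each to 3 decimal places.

MAP: 7.400. Posterior mean: 15.622.

The Pareto density is strictly decreasing on [x_m, ∞), so the mode is x_m = 7.400.
Mean = α·x_m/(α−1) = 1.9·7.4/0.9 = 15.622.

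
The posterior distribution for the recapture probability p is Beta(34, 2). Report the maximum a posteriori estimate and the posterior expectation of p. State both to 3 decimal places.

Mode = (34−1)/(34+2−2) = 33/34 = 0.971.
Mean = 34/(34+2) = 34/36 = 0.944.
The posterior is left-skewed, so the mode exceeds the mean.

maximum a posteriori estimate = 0.971, posterior expectation = 0.944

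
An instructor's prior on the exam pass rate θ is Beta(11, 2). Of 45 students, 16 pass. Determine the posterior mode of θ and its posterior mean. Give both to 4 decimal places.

Posterior: Beta(11+16, 2+29) = Beta(27, 31).
Mode = (27−1)/(27+31−2) = 26/56 = 0.4643.
Mean = 27/(27+31) = 27/58 = 0.4655.
Right-skewed posterior ⇒ mode < mean.

MAP = 0.4643; posterior mean = 0.4655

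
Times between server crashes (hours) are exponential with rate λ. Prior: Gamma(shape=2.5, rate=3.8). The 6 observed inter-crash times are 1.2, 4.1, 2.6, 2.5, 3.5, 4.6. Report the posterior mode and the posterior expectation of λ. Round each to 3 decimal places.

Σ times = 18.5. Posterior: Gamma(shape = 2.5+6 = 8.5, rate = 3.8+18.5 = 22.3).
Mode = (α−1)/β = 7.5/22.3 = 0.336.
Mean = α/β = 8.5/22.3 = 0.381.
The mean is pulled above the mode by the posterior's right skew.

MAP: 0.336. Posterior mean: 0.381.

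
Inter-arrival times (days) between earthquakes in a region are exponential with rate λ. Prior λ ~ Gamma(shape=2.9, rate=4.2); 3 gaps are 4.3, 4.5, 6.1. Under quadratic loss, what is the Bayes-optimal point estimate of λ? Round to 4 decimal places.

0.3089

Σ times = 14.9. Posterior: Gamma(shape = 2.9+3 = 5.9, rate = 4.2+14.9 = 19.1).
Mode = (α−1)/β = 4.9/19.1 = 0.2565.
Mean = α/β = 5.9/19.1 = 0.3089.
Quadratic loss ⇒ the optimal estimator is the posterior mean.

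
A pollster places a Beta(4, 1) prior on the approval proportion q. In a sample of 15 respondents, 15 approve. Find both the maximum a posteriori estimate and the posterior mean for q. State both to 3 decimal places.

MAP = 1.000, posterior mean = 0.950

Posterior: Beta(4+15, 1+0) = Beta(19, 1).
Since β = 1 ≤ 1 and α > 1, the Beta density is monotone increasing on [0,1]; the mode is at 1.
Mean = 19/(19+1) = 0.950.
The posterior is left-skewed, so the mode exceeds the mean.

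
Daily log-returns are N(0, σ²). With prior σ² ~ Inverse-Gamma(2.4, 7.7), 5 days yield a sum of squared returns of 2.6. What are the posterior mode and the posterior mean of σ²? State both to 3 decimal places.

Posterior: Inverse-Gamma(shape = 2.4+5/2 = 4.9, scale = 7.7+2.6/2 = 9.0).
Mode = β/(α+1) = 9.0/5.9 = 1.525.
Mean = β/(α−1) = 9.0/3.9 = 2.308.

posterior mode = 1.525, posterior mean = 2.308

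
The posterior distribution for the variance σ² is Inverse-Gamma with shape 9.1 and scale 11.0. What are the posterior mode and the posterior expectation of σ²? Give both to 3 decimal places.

Mode = β/(α+1) = 11.0/10.1 = 1.089.
Mean = β/(α−1) = 11.0/8.1 = 1.358.
Right-skewed posterior ⇒ mode < mean.

posterior mode = 1.089, posterior expectation = 1.358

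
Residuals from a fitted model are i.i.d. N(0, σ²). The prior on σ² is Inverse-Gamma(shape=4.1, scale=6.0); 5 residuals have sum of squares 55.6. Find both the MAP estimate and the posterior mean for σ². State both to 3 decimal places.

Posterior: Inverse-Gamma(shape = 4.1+5/2 = 6.6, scale = 6.0+55.6/2 = 33.8).
Mode = β/(α+1) = 33.8/7.6 = 4.447.
Mean = β/(α−1) = 33.8/5.6 = 6.036.
The posterior is right-skewed, so the mean exceeds the mode.

MAP estimate = 4.447, posterior mean = 6.036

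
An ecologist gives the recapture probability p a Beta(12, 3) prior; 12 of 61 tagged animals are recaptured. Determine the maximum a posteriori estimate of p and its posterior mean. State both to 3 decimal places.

maximum a posteriori estimate = 0.311, posterior mean = 0.316

Posterior: Beta(12+12, 3+49) = Beta(24, 52).
Mode = (24−1)/(24+52−2) = 23/74 = 0.311.
Mean = 24/(24+52) = 24/76 = 0.316.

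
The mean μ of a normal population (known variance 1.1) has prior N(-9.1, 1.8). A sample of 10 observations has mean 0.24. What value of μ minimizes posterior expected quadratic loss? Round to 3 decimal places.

Posterior for μ is Normal. Precision-weighted mean: (1/1.8·-9.1 + 10/1.1·0.24) / (1/1.8 + 10/1.1) = -0.298.
A Normal posterior is symmetric, so mode = mean.
Quadratic loss ⇒ the optimal estimator is the posterior mean.

-0.298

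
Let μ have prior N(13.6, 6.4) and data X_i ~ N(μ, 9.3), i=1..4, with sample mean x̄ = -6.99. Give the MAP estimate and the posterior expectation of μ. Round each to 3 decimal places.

MAP = -1.503; posterior mean = -1.503

Posterior for μ is Normal. Precision-weighted mean: (1/6.4·13.6 + 4/9.3·-6.99) / (1/6.4 + 4/9.3) = -1.503.
A Normal posterior is symmetric, so mode = mean.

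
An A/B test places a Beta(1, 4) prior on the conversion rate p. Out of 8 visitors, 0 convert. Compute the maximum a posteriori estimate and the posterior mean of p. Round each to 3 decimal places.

MAP = 0.000; posterior mean = 0.077

Posterior: Beta(1+0, 4+8) = Beta(1, 12).
Since α = 1 ≤ 1 and β > 1, the Beta density is monotone decreasing on [0,1]; the mode is at 0.
Mean = 1/(1+12) = 0.077.
Right-skewed posterior ⇒ mode < mean.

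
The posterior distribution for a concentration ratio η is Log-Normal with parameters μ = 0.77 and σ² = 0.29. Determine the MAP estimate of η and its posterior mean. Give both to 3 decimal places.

Mode = exp(μ − σ²) = exp(0.48) = 1.616.
Mean = exp(μ + σ²/2) = exp(0.915) = 2.497.
The mean is pulled above the mode by the posterior's right skew.

MAP estimate = 1.616, posterior mean = 2.497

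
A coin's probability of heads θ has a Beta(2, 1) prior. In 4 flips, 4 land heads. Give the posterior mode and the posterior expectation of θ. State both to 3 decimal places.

Posterior: Beta(2+4, 1+0) = Beta(6, 1).
Since β = 1 ≤ 1 and α > 1, the Beta density is monotone increasing on [0,1]; the mode is at 1.
Mean = 6/(6+1) = 0.857.

posterior mode = 1.000, posterior expectation = 0.857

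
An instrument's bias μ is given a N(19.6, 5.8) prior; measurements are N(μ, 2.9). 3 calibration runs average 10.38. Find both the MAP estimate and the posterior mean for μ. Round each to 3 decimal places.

MAP estimate = 11.697, posterior mean = 11.697

Posterior for μ is Normal. Precision-weighted mean: (1/5.8·19.6 + 3/2.9·10.38) / (1/5.8 + 3/2.9) = 11.697.
A Normal posterior is symmetric, so mode = mean.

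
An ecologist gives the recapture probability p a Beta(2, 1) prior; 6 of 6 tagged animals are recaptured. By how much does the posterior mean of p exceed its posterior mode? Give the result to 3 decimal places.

-0.111

Posterior: Beta(2+6, 1+0) = Beta(8, 1).
Since β = 1 ≤ 1 and α > 1, the Beta density is monotone increasing on [0,1]; the mode is at 1.
Mean = 8/(8+1) = 0.889.
Difference = 0.889 − 1.000 = -0.111.
The posterior is left-skewed, so the mode exceeds the mean.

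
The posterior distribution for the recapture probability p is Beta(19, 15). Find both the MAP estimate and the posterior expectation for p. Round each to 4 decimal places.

MAP estimate = 0.5625, posterior expectation = 0.5588

Mode = (19−1)/(19+15−2) = 18/32 = 0.5625.
Mean = 19/(19+15) = 19/34 = 0.5588.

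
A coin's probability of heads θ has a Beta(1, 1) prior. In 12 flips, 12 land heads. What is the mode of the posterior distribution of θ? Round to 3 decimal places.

1.000

Posterior: Beta(1+12, 1+0) = Beta(13, 1).
Since β = 1 ≤ 1 and α > 1, the Beta density is monotone increasing on [0,1]; the mode is at 1.
Mean = 13/(13+1) = 0.929.
This is the posterior mode — the MAP estimate.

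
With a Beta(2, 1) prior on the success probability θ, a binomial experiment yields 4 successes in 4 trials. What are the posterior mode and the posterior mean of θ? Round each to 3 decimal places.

MAP: 1.000. Posterior mean: 0.857.

Posterior: Beta(2+4, 1+0) = Beta(6, 1).
Since β = 1 ≤ 1 and α > 1, the Beta density is monotone increasing on [0,1]; the mode is at 1.
Mean = 6/(6+1) = 0.857.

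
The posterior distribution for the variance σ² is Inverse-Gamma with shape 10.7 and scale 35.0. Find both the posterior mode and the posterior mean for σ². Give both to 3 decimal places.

posterior mode = 2.991, posterior mean = 3.608

Mode = β/(α+1) = 35.0/11.7 = 2.991.
Mean = β/(α−1) = 35.0/9.7 = 3.608.
Mean > mode: the posterior has a right tail.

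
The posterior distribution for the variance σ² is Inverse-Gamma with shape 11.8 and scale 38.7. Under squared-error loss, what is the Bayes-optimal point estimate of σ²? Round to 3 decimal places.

3.583

Mode = β/(α+1) = 38.7/12.8 = 3.023.
Mean = β/(α−1) = 38.7/10.8 = 3.583.
Squared-error loss ⇒ the optimal estimator is the posterior mean.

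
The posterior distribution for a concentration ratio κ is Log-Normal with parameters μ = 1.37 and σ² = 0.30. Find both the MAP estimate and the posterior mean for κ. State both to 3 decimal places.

MAP = 2.915; posterior mean = 4.572

Mode = exp(μ − σ²) = exp(1.07) = 2.915.
Mean = exp(μ + σ²/2) = exp(1.520) = 4.572.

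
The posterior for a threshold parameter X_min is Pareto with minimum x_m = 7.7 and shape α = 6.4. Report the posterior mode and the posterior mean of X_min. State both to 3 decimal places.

The Pareto density is strictly decreasing on [x_m, ∞), so the mode is x_m = 7.700.
Mean = α·x_m/(α−1) = 6.4·7.7/5.4 = 9.126.

MAP = 7.700; posterior mean = 9.126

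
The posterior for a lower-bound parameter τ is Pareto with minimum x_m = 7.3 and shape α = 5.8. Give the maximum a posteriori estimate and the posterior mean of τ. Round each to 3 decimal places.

The Pareto density is strictly decreasing on [x_m, ∞), so the mode is x_m = 7.300.
Mean = α·x_m/(α−1) = 5.8·7.3/4.8 = 8.821.
The mean is pulled above the mode by the posterior's right skew.

MAP = 7.300, posterior mean = 8.821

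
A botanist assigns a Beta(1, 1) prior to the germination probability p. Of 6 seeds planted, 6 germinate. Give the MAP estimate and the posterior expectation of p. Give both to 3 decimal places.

Posterior: Beta(1+6, 1+0) = Beta(7, 1).
Since β = 1 ≤ 1 and α > 1, the Beta density is monotone increasing on [0,1]; the mode is at 1.
Mean = 7/(7+1) = 0.875.
Mode > mean: the posterior has a left tail.

MAP estimate = 1.000, posterior expectation = 0.875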